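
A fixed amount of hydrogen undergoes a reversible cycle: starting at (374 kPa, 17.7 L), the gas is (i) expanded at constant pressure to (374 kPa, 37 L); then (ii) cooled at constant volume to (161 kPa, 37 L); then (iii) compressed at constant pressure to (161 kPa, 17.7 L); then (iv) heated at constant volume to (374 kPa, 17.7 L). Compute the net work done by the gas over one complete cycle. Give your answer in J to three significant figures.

W_net ≈ 4110 J

Constant-volume legs do no work.
W(i) = (374)(37 − 17.7) = 7218 J; W(iii) = (161)(17.7 − 37) = -3107 J.
W_net = 7218 − 3107 = 4111 J (the clockwise enclosed area).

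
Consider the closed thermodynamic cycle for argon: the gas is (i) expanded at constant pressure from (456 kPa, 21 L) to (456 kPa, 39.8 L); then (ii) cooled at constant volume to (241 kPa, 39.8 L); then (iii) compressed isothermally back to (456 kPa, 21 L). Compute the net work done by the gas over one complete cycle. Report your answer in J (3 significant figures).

Leg (i): W = PΔV = (456)(39.8 − 21) = 8573 J.
Leg (ii): W = 0.
Leg (iii): W = PᵢVᵢ ln(V_f/Vᵢ) = (9592) ln(21/39.8) = -6132 J.
W_net = 8573 − 6132 = 2440 J.

W_net ≈ 2440 J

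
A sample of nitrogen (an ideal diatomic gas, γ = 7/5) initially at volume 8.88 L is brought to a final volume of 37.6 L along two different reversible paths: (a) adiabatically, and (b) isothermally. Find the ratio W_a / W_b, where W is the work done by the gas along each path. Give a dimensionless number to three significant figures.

Path (a) adiabatic: W = P₁V₁(1 − (V₁/V₂)^(γ−1))/(γ−1) → W_a/(P₁V₁) = 1.096.
Path (b) isothermal: W = P₁V₁ ln(V₂/V₁) → W_b/(P₁V₁) = 1.443.
W_a / W_b = 1.096 / 1.443 = 0.7597.

W_a / W_b ≈ 0.760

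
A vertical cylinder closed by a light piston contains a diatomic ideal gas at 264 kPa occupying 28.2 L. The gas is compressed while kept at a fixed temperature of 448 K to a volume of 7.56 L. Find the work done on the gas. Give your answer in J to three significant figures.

W ≈ 9800 J

Isothermal: W = nRT ln(V₂/V₁) = P₁V₁ ln(V₂/V₁).
P₁V₁ = (264 kPa)(28.2 L) = 7445 J.
W = 7445 × ln(7.56/28.2) = 7445 × -1.316
W_by_gas = -9801 J; work on gas = −W_by = 9801 J.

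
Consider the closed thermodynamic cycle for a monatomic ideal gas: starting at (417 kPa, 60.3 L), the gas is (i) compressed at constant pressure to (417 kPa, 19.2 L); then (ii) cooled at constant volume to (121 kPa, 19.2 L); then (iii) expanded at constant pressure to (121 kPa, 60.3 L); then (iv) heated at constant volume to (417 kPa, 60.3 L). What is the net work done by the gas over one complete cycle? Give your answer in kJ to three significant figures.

W_net ≈ -12.2 kJ

Constant-volume legs do no work.
W(i) = (417)(19.2 − 60.3) = -17139 J; W(iii) = (121)(60.3 − 19.2) = 4973 J.
W_net = -17139 + 4973 = -12166 J (the counter-clockwise enclosed area).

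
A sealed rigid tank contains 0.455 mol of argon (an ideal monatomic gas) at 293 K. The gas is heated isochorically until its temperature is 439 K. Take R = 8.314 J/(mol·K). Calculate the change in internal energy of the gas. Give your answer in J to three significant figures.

Constant volume ⇒ W = 0, so Q = ΔU = nCᵥΔT with Cᵥ = 3R/2 = 12.47 J/(mol·K).
ΔU = (0.455)(12.47)(439 − 293) = 828.4 J.

ΔU ≈ 828 J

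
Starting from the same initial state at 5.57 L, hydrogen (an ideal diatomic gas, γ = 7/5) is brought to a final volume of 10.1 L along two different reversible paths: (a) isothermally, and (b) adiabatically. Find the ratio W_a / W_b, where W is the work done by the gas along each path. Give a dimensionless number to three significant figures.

Path (a) isothermal: W = P₁V₁ ln(V₂/V₁) → W_a/(P₁V₁) = 0.5951.
Path (b) adiabatic: W = P₁V₁(1 − (V₁/V₂)^(γ−1))/(γ−1) → W_b/(P₁V₁) = 0.5296.
W_a / W_b = 0.5951 / 0.5296 = 1.124.

W_a / W_b ≈ 1.12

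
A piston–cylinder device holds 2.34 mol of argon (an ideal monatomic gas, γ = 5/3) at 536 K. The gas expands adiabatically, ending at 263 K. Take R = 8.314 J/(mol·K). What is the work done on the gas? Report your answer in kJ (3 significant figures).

Adiabatic ⇒ Q = 0, so W_by = −ΔU = nCᵥ(T₁ − T₂).
Cᵥ = 3R/2 = 12.47 J/(mol·K).
W = (2.34)(12.47)(536 − 263) = 7967 J.
Work on gas = −W_by = -7967 J.

W ≈ -7.97 kJ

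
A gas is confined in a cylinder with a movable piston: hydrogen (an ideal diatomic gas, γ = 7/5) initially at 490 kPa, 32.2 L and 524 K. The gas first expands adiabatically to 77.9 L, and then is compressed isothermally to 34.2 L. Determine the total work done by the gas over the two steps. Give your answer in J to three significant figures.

W_total ≈ 2620 J

Step 1 (adiabatic): W = (P₁V₁ − P₂V₂)/(γ−1) = (15778 − 11081)/0.4 = 11742 J.
After step 1: P = 142.2 kPa, V = 77.9 L, T = 368 K.
Step 2 (isothermal): W = P₁V₁ ln(V₂/V₁) = (11081) ln(34.2/77.9) = -9122 J.
W_total = 11742 − 9122 = 2621 J.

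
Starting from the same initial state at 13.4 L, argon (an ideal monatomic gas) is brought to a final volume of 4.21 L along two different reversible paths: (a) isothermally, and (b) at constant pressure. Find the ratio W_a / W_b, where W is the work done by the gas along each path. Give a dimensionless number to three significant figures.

W_a / W_b ≈ 1.69

Path (a) isothermal: W = P₁V₁ ln(V₂/V₁) → W_a/(P₁V₁) = -1.158.
Path (b) isobaric: W = P₁(V₂ − V₁) → W_b/(P₁V₁) = -0.6858.
W_a / W_b = -1.158 / -0.6858 = 1.688.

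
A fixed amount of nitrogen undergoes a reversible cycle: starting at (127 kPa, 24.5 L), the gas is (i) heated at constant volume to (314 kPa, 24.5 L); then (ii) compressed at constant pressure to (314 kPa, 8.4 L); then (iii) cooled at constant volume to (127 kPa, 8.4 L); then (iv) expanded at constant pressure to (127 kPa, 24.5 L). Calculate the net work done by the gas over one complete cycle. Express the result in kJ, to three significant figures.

Constant-volume legs do no work.
W(ii) = (314)(8.4 − 24.5) = -5055 J; W(iv) = (127)(24.5 − 8.4) = 2045 J.
W_net = -5055 + 2045 = -3011 J (the counter-clockwise enclosed area).

W_net ≈ -3.01 kJ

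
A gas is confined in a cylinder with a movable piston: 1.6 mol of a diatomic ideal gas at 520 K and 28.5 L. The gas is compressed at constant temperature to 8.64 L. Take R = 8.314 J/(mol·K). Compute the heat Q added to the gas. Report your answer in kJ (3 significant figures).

Isothermal ⇒ ΔU = 0, so Q = W = nRT ln(V₂/V₁).
Q = (1.6)(8.314)(520) ln(8.64/28.5) = 6917 × -1.194 = -8256 J.

Q ≈ -8.26 kJ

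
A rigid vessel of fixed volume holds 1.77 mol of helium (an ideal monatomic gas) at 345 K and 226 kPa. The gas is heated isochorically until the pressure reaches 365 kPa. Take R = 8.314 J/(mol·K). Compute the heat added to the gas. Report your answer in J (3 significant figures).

Q ≈ 4680 J

Constant volume ⇒ W = 0, so Q = ΔU = nCᵥΔT with Cᵥ = 3R/2 = 12.47 J/(mol·K).
At constant V, T₂/T₁ = P₂/P₁ ⇒ ΔT = T₁(P₂/P₁ − 1) = 345·(365/226 − 1) = 212.2 K.
ΔU = (1.77)(12.47)(212.2) = 4684 J.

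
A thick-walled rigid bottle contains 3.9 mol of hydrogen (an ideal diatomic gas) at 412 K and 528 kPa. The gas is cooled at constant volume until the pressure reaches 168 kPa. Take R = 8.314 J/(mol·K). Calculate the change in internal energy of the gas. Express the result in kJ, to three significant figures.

ΔU ≈ -22.8 kJ

Constant volume ⇒ W = 0, so Q = ΔU = nCᵥΔT with Cᵥ = 5R/2 = 20.79 J/(mol·K).
At constant V, T₂/T₁ = P₂/P₁ ⇒ ΔT = T₁(P₂/P₁ − 1) = 412·(168/528 − 1) = -280.9 K.
ΔU = (3.9)(20.79)(-280.9) = -22771 J.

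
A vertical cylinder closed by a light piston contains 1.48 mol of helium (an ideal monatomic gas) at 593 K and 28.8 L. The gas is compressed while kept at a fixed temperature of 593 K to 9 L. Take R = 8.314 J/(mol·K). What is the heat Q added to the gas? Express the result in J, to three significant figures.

Q ≈ -8490 J

Isothermal ⇒ ΔU = 0, so Q = W = nRT ln(V₂/V₁).
Q = (1.48)(8.314)(593) ln(9/28.8) = 7297 × -1.163 = -8487 J.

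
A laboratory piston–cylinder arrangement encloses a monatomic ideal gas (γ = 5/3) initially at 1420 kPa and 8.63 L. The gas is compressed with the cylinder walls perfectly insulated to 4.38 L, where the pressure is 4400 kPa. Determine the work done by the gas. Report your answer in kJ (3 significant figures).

Adiabatic: W = (P₁V₁ − P₂V₂)/(γ − 1) with γ = 5/3.
P₁V₁ = 12255 J, P₂V₂ = 19272 J.
W = (12255 − 19272) / 0.6667 = -10526 J.

W ≈ -10.5 kJ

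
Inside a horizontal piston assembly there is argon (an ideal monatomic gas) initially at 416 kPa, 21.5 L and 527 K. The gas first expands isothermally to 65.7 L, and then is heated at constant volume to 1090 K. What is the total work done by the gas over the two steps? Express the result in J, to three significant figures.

Step 1 (isothermal): W = P₁V₁ ln(V₂/V₁) = (8944) ln(65.7/21.5) = 9991 J.
Step 2 (isochoric): W = 0 (constant volume).
W_total = 9991 + 0 = 9991 J.

W_total ≈ 9990 J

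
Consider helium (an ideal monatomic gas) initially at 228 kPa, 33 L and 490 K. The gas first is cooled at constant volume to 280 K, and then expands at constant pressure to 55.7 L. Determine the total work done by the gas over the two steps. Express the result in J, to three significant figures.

W_total ≈ 2960 J

Step 1 (isochoric): W = 0 (constant volume).
After step 1: P = 130.3 kPa (V unchanged).
Step 2 (isobaric): W = PΔV = (130.3 kPa)(55.7 − 33 L) = 2957 J.
W_total = 0 + 2957 = 2957 J.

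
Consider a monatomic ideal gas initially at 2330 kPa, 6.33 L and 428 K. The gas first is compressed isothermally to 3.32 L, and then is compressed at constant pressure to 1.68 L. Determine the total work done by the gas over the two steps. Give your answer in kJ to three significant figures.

W_total ≈ -16.8 kJ

Step 1 (isothermal): W = P₁V₁ ln(V₂/V₁) = (14749) ln(3.32/6.33) = -9518 J.
After step 1: P = 4442 kPa, V = 3.32 L, T = 428 K.
Step 2 (isobaric): W = PΔV = (4442 kPa)(1.68 − 3.32 L) = -7286 J.
W_total = -9518 − 7286 = -16804 J.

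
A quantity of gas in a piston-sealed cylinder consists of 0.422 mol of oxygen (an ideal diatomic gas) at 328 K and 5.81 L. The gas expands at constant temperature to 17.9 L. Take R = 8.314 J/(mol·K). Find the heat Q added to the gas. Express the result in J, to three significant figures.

Isothermal ⇒ ΔU = 0, so Q = W = nRT ln(V₂/V₁).
Q = (0.422)(8.314)(328) ln(17.9/5.81) = 1151 × 1.125 = 1295 J.

Q ≈ 1290 J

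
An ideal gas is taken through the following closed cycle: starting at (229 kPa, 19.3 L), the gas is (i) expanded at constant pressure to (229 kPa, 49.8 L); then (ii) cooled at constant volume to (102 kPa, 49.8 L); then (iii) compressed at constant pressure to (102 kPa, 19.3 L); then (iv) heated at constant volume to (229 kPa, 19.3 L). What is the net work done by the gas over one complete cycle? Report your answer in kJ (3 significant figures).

Constant-volume legs do no work.
W(i) = (229)(49.8 − 19.3) = 6984 J; W(iii) = (102)(19.3 − 49.8) = -3111 J.
W_net = 6984 − 3111 = 3873 J (the clockwise enclosed area).

W_net ≈ 3.87 kJ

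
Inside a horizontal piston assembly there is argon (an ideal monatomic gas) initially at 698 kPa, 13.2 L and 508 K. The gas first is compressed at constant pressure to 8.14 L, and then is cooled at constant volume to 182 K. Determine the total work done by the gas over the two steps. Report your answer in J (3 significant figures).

Step 1 (isobaric): W = PΔV = (698 kPa)(8.14 − 13.2 L) = -3532 J.
Step 2 (isochoric): W = 0 (constant volume).
W_total = -3532 + 0 = -3532 J.

W_total ≈ -3530 J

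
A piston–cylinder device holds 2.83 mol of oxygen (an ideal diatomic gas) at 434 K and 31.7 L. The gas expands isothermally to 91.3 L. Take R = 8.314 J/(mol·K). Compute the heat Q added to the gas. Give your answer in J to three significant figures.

Isothermal ⇒ ΔU = 0, so Q = W = nRT ln(V₂/V₁).
Q = (2.83)(8.314)(434) ln(91.3/31.7) = 10211 × 1.058 = 10802 J.

Q ≈ 10800 J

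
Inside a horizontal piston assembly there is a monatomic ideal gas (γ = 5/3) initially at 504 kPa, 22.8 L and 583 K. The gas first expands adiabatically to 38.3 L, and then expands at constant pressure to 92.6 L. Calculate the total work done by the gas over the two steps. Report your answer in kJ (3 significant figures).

W_total ≈ 16.6 kJ

Step 1 (adiabatic): W = (P₁V₁ − P₂V₂)/(γ−1) = (11491 − 8132)/0.667 = 5039 J.
After step 1: P = 212.3 kPa, V = 38.3 L, T = 412.6 K.
Step 2 (isobaric): W = PΔV = (212.3 kPa)(92.6 − 38.3 L) = 11529 J.
W_total = 5039 + 11529 = 16568 J.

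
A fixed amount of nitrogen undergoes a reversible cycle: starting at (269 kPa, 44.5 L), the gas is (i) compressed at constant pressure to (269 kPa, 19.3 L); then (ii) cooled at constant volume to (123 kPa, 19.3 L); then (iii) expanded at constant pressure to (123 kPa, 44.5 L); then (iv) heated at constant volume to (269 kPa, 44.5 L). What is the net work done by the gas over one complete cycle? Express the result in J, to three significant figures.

Constant-volume legs do no work.
W(i) = (269)(19.3 − 44.5) = -6779 J; W(iii) = (123)(44.5 − 19.3) = 3100 J.
W_net = -6779 + 3100 = -3679 J (the counter-clockwise enclosed area).

W_net ≈ -3680 J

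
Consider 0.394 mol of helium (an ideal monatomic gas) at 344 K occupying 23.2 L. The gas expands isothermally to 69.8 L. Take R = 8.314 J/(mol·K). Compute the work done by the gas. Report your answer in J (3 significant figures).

W ≈ 1240 J

Isothermal: W = nRT ln(V₂/V₁).
W = (0.394)(8.314)(344) × ln(69.8/23.2)
  = 1127 × 1.101
W_by_gas = 1241 J.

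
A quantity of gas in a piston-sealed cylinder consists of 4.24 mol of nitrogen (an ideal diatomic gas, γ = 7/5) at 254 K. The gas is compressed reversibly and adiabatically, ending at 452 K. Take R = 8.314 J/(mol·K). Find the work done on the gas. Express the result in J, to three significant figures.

W ≈ 17400 J

Adiabatic ⇒ Q = 0, so W_by = −ΔU = nCᵥ(T₁ − T₂).
Cᵥ = 5R/2 = 20.79 J/(mol·K).
W = (4.24)(20.79)(254 − 452) = -17449 J.
Work on gas = −W_by = 17449 J.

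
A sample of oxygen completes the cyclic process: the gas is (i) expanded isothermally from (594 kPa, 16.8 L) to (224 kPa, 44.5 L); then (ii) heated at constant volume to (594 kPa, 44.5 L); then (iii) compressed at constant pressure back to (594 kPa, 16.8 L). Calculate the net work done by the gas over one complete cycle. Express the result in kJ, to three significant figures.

Leg (i): W = PᵢVᵢ ln(V_f/Vᵢ) = (9979) ln(44.5/16.8) = 9721 J.
Leg (ii): W = 0.
Leg (iii): W = PΔV = (594)(16.8 − 44.5) = -16454 J.
W_net = 9721 − 16454 = -6733 J.

W_net ≈ -6.73 kJ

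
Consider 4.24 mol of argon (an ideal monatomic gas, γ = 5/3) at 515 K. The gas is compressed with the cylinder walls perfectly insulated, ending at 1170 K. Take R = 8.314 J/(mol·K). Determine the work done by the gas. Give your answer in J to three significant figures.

W ≈ -34600 J

Adiabatic ⇒ Q = 0, so W_by = −ΔU = nCᵥ(T₁ − T₂).
Cᵥ = 3R/2 = 12.47 J/(mol·K).
W = (4.24)(12.47)(515 − 1170) = -34634 J.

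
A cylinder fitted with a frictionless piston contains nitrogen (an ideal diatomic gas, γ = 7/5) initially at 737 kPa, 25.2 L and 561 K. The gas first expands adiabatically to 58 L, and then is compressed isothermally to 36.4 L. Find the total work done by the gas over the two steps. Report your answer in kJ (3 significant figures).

Step 1 (adiabatic): W = (P₁V₁ − P₂V₂)/(γ−1) = (18572 − 13306)/0.4 = 13165 J.
After step 1: P = 229.4 kPa, V = 58 L, T = 401.9 K.
Step 2 (isothermal): W = P₁V₁ ln(V₂/V₁) = (13306) ln(36.4/58) = -6199 J.
W_total = 13165 − 6199 = 6966 J.

W_total ≈ 6.97 kJ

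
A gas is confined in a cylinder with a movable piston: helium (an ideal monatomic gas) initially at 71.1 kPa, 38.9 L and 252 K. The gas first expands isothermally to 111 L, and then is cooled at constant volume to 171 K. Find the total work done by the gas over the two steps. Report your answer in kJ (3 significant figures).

Step 1 (isothermal): W = P₁V₁ ln(V₂/V₁) = (2766) ln(111/38.9) = 2900 J.
Step 2 (isochoric): W = 0 (constant volume).
W_total = 2900 + 0 = 2900 J.

W_total ≈ 2.90 kJ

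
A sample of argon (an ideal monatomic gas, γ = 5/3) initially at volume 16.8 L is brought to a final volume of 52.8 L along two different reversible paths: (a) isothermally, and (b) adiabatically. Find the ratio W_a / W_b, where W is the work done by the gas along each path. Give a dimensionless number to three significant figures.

W_a / W_b ≈ 1.43

Path (a) isothermal: W = P₁V₁ ln(V₂/V₁) → W_a/(P₁V₁) = 1.145.
Path (b) adiabatic: W = P₁V₁(1 − (V₁/V₂)^(γ−1))/(γ−1) → W_b/(P₁V₁) = 0.8009.
W_a / W_b = 1.145 / 0.8009 = 1.43.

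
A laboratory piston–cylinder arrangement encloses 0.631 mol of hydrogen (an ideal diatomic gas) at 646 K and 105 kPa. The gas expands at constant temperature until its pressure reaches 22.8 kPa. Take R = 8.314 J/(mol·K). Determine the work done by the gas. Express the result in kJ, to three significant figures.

Isothermal process: W = nRT ln(V₂/V₁) = nRT ln(P₁/P₂).
W = (0.631)(8.314)(646) × ln(105/22.8)
  = 3389 × ln(4.605) = 3389 × 1.527
W_by_gas = 5176 J.

W ≈ 5.18 kJ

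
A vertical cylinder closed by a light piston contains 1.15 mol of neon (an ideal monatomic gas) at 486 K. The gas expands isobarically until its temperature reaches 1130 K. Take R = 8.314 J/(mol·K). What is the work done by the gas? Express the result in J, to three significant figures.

W ≈ 6160 J

Isobaric: W = P ΔV = nR ΔT.
W = (1.15)(8.314)(1130 − 486) = 6157 J.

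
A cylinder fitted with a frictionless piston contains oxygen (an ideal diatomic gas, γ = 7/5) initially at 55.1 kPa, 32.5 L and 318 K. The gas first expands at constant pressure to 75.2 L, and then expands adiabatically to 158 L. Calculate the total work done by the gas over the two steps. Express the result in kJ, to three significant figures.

W_total ≈ 5.01 kJ

Step 1 (isobaric): W = PΔV = (55.1 kPa)(75.2 − 32.5 L) = 2353 J.
After step 1: P = 55.1 kPa, V = 75.2 L, T = 735.8 K.
Step 2 (adiabatic): W = (P₁V₁ − P₂V₂)/(γ−1) = (4144 − 3079)/0.4 = 2662 J.
W_total = 2353 + 2662 = 5014 J.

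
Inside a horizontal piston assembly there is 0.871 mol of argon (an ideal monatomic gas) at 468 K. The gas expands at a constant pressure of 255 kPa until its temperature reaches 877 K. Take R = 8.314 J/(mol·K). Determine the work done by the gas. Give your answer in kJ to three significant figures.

W ≈ 2.96 kJ

Isobaric: W = P ΔV = nR ΔT.
W = (0.871)(8.314)(877 − 468) = 2962 J.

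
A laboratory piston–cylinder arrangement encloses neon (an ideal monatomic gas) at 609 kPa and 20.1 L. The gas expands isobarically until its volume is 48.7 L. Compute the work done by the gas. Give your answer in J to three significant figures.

Isobaric: W = P ΔV.
W = (609 kPa)(48.7 − 20.1 L) = (609)(28.6) = 17417 J.

W ≈ 17400 J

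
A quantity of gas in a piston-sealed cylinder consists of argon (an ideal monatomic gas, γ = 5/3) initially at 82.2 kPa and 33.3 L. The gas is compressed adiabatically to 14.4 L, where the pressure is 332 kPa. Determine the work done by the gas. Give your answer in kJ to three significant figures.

Adiabatic: W = (P₁V₁ − P₂V₂)/(γ − 1) with γ = 5/3.
P₁V₁ = 2737 J, P₂V₂ = 4781 J.
W = (2737 − 4781) / 0.6667 = -3065 J.

W ≈ -3.07 kJ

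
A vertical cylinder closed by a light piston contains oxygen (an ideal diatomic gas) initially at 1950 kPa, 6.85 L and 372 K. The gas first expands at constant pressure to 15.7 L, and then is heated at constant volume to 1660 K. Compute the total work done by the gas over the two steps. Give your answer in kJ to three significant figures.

Step 1 (isobaric): W = PΔV = (1950 kPa)(15.7 − 6.85 L) = 17258 J.
Step 2 (isochoric): W = 0 (constant volume).
W_total = 17258 + 0 = 17258 J.

W_total ≈ 17.3 kJ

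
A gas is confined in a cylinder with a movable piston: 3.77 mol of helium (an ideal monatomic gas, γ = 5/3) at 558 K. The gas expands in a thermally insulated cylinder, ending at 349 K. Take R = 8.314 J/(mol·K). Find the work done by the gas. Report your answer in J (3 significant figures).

W ≈ 9830 J

Adiabatic ⇒ Q = 0, so W_by = −ΔU = nCᵥ(T₁ − T₂).
Cᵥ = 3R/2 = 12.47 J/(mol·K).
W = (3.77)(12.47)(558 − 349) = 9826 J.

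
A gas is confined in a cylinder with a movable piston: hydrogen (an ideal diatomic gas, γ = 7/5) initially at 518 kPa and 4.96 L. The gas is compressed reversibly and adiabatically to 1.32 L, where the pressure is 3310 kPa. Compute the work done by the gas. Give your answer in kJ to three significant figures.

Adiabatic: W = (P₁V₁ − P₂V₂)/(γ − 1) with γ = 7/5.
P₁V₁ = 2569 J, P₂V₂ = 4369 J.
W = (2569 − 4369) / 0.4 = -4500 J.

W ≈ -4.50 kJ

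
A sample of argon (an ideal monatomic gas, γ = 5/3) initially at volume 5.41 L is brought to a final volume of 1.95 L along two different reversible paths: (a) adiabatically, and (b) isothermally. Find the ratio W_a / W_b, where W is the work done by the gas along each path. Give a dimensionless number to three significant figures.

W_a / W_b ≈ 1.43

Path (a) adiabatic: W = P₁V₁(1 − (V₁/V₂)^(γ−1))/(γ−1) → W_a/(P₁V₁) = -1.462.
Path (b) isothermal: W = P₁V₁ ln(V₂/V₁) → W_b/(P₁V₁) = -1.02.
W_a / W_b = -1.462 / -1.02 = 1.432.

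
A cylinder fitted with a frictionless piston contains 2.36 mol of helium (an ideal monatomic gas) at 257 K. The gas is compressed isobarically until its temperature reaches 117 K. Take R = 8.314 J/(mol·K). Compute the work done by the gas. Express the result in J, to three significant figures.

W ≈ -2750 J

Isobaric: W = P ΔV = nR ΔT.
W = (2.36)(8.314)(117 − 257) = -2747 J.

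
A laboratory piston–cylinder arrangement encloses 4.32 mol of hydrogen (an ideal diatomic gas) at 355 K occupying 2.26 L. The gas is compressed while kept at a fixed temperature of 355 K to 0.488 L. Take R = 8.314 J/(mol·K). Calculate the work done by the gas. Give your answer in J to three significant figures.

Isothermal: W = nRT ln(V₂/V₁).
W = (4.32)(8.314)(355) × ln(0.488/2.26)
  = 12750 × -1.533
W_by_gas = -19544 J.

W ≈ -19500 J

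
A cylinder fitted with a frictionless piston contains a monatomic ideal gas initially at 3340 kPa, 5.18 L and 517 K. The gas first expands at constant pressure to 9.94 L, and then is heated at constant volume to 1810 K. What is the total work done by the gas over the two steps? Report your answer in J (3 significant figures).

Step 1 (isobaric): W = PΔV = (3340 kPa)(9.94 − 5.18 L) = 15898 J.
Step 2 (isochoric): W = 0 (constant volume).
W_total = 15898 + 0 = 15898 J.

W_total ≈ 15900 J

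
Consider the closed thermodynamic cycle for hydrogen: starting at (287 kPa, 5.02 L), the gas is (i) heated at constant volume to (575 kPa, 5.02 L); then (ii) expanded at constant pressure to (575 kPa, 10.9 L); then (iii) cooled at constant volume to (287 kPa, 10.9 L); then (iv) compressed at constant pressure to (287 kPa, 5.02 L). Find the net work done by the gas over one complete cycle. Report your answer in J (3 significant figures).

W_net ≈ 1690 J

Constant-volume legs do no work.
W(ii) = (575)(10.9 − 5.02) = 3381 J; W(iv) = (287)(5.02 − 10.9) = -1688 J.
W_net = 3381 − 1688 = 1693 J (the clockwise enclosed area).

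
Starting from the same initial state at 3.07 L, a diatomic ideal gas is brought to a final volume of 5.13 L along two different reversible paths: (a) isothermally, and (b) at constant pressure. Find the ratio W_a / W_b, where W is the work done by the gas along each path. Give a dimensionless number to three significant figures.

Path (a) isothermal: W = P₁V₁ ln(V₂/V₁) → W_a/(P₁V₁) = 0.5134.
Path (b) isobaric: W = P₁(V₂ − V₁) → W_b/(P₁V₁) = 0.671.
W_a / W_b = 0.5134 / 0.671 = 0.7652.

W_a / W_b ≈ 0.765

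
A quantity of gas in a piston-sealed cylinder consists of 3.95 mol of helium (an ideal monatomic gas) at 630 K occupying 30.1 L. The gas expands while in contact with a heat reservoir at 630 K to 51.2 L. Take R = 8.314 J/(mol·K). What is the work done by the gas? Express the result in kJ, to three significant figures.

W ≈ 11.0 kJ

Isothermal: W = nRT ln(V₂/V₁).
W = (3.95)(8.314)(630) × ln(51.2/30.1)
  = 20689 × 0.5312
W_by_gas = 10991 J.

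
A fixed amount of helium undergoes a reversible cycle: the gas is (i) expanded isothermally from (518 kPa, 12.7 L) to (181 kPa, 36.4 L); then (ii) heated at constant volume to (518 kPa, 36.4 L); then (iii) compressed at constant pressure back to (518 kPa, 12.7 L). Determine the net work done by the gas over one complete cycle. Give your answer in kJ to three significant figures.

Leg (i): W = PᵢVᵢ ln(V_f/Vᵢ) = (6579) ln(36.4/12.7) = 6927 J.
Leg (ii): W = 0.
Leg (iii): W = PΔV = (518)(12.7 − 36.4) = -12277 J.
W_net = 6927 − 12277 = -5350 J.

W_net ≈ -5.35 kJ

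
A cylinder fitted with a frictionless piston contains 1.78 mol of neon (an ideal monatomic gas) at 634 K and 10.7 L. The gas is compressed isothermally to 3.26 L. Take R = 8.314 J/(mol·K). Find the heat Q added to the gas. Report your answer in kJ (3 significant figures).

Q ≈ -11.2 kJ

Isothermal ⇒ ΔU = 0, so Q = W = nRT ln(V₂/V₁).
Q = (1.78)(8.314)(634) ln(3.26/10.7) = 9383 × -1.189 = -11151 J.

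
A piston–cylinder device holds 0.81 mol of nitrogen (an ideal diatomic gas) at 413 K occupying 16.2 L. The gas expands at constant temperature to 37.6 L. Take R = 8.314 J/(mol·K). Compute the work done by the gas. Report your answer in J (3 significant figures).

W ≈ 2340 J

Isothermal: W = nRT ln(V₂/V₁).
W = (0.81)(8.314)(413) × ln(37.6/16.2)
  = 2781 × 0.842
W_by_gas = 2342 J.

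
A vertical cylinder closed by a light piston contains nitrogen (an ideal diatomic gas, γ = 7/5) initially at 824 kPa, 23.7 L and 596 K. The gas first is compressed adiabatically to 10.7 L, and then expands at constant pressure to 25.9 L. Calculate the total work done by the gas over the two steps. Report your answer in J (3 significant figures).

Step 1 (adiabatic): W = (P₁V₁ − P₂V₂)/(γ−1) = (19529 − 26842)/0.4 = -18284 J.
After step 1: P = 2509 kPa, V = 10.7 L, T = 819.2 K.
Step 2 (isobaric): W = PΔV = (2509 kPa)(25.9 − 10.7 L) = 38131 J.
W_total = -18284 + 38131 = 19847 J.

W_total ≈ 19800 J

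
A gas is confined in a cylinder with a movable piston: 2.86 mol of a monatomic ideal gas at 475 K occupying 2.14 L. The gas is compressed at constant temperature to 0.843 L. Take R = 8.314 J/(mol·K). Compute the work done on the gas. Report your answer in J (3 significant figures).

Isothermal: W = nRT ln(V₂/V₁).
W = (2.86)(8.314)(475) × ln(0.843/2.14)
  = 11295 × -0.9316
W_by_gas = -10522 J; work on gas = −W_by = 10522 J.

W ≈ 10500 J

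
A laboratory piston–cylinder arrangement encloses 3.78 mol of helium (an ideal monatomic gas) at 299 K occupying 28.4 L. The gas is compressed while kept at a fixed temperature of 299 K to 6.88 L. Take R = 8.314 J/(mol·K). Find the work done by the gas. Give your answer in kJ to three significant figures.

W ≈ -13.3 kJ

Isothermal: W = nRT ln(V₂/V₁).
W = (3.78)(8.314)(299) × ln(6.88/28.4)
  = 9397 × -1.418
W_by_gas = -13322 J.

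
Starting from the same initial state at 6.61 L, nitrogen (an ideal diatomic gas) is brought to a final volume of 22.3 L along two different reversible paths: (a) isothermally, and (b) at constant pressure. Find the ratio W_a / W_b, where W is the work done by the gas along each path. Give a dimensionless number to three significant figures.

Path (a) isothermal: W = P₁V₁ ln(V₂/V₁) → W_a/(P₁V₁) = 1.216.
Path (b) isobaric: W = P₁(V₂ − V₁) → W_b/(P₁V₁) = 2.374.
W_a / W_b = 1.216 / 2.374 = 0.5123.

W_a / W_b ≈ 0.512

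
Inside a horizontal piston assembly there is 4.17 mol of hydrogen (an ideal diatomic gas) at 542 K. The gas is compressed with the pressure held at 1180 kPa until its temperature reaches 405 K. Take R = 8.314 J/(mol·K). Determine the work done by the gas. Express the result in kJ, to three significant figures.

W ≈ -4.75 kJ

Isobaric: W = P ΔV = nR ΔT.
W = (4.17)(8.314)(405 − 542) = -4750 J.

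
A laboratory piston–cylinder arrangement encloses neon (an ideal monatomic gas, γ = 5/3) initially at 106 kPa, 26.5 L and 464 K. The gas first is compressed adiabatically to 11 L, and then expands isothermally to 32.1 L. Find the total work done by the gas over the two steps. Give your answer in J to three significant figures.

Step 1 (adiabatic): W = (P₁V₁ − P₂V₂)/(γ−1) = (2809 − 5048)/0.667 = -3359 J.
After step 1: P = 458.9 kPa, V = 11 L, T = 833.8 K.
Step 2 (isothermal): W = P₁V₁ ln(V₂/V₁) = (5048) ln(32.1/11) = 5406 J.
W_total = -3359 + 5406 = 2048 J.

W_total ≈ 2050 J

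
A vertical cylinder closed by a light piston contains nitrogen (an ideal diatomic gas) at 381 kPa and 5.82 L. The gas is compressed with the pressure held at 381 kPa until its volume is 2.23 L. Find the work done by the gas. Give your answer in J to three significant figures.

W ≈ -1370 J

Isobaric: W = P ΔV.
W = (381 kPa)(2.23 − 5.82 L) = (381)(-3.59) = -1368 J.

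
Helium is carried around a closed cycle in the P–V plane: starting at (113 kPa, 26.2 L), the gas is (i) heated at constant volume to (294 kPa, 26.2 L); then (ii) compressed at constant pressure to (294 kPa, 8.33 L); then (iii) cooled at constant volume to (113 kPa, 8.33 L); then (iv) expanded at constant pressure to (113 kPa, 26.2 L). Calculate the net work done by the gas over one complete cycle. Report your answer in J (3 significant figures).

W_net ≈ -3230 J

Constant-volume legs do no work.
W(ii) = (294)(8.33 − 26.2) = -5254 J; W(iv) = (113)(26.2 − 8.33) = 2019 J.
W_net = -5254 + 2019 = -3234 J (the counter-clockwise enclosed area).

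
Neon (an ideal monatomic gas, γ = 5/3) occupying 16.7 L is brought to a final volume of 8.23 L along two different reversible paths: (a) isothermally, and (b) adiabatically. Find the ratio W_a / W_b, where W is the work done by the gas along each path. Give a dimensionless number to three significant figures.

W_a / W_b ≈ 0.783

Path (a) isothermal: W = P₁V₁ ln(V₂/V₁) → W_a/(P₁V₁) = -0.7076.
Path (b) adiabatic: W = P₁V₁(1 − (V₁/V₂)^(γ−1))/(γ−1) → W_b/(P₁V₁) = -0.9042.
W_a / W_b = -0.7076 / -0.9042 = 0.7826.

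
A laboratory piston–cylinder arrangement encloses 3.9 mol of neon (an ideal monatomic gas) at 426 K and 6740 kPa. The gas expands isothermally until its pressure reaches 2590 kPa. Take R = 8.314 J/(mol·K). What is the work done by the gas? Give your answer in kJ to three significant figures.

W ≈ 13.2 kJ

Isothermal process: W = nRT ln(V₂/V₁) = nRT ln(P₁/P₂).
W = (3.9)(8.314)(426) × ln(6740/2590)
  = 13813 × ln(2.602) = 13813 × 0.9564
W_by_gas = 13211 J.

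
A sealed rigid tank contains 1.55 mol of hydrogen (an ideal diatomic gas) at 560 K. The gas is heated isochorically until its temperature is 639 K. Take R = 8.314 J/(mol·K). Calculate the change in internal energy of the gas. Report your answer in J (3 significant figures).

ΔU ≈ 2550 J

Constant volume ⇒ W = 0, so Q = ΔU = nCᵥΔT with Cᵥ = 5R/2 = 20.79 J/(mol·K).
ΔU = (1.55)(20.79)(639 − 560) = 2545 J.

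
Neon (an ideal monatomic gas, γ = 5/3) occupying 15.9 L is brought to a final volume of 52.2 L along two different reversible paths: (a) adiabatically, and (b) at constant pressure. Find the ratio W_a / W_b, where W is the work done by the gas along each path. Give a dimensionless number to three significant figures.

Path (a) adiabatic: W = P₁V₁(1 − (V₁/V₂)^(γ−1))/(γ−1) → W_a/(P₁V₁) = 0.8209.
Path (b) isobaric: W = P₁(V₂ − V₁) → W_b/(P₁V₁) = 2.283.
W_a / W_b = 0.8209 / 2.283 = 0.3596.

W_a / W_b ≈ 0.360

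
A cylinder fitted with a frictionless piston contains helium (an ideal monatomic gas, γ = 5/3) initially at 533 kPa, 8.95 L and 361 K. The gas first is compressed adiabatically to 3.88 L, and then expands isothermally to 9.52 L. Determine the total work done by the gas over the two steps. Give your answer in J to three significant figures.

Step 1 (adiabatic): W = (P₁V₁ − P₂V₂)/(γ−1) = (4770 − 8328)/0.667 = -5337 J.
After step 1: P = 2146 kPa, V = 3.88 L, T = 630.2 K.
Step 2 (isothermal): W = P₁V₁ ln(V₂/V₁) = (8328) ln(9.52/3.88) = 7475 J.
W_total = -5337 + 7475 = 2138 J.

W_total ≈ 2140 J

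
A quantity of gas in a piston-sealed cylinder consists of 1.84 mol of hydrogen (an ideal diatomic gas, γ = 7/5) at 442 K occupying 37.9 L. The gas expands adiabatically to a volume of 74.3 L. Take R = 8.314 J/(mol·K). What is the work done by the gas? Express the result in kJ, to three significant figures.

Adiabatic: TV^(γ−1) = const with γ = 7/5.
T₂ = T₁ (V₁/V₂)^(γ−1) = 442 × (37.9/74.3)^0.4 = 442 × 0.7639 = 337.7 K.
W_by = nCᵥ(T₁ − T₂) = (1.84)(20.79)(442 − 337.7) = 3990 J.

W ≈ 3.99 kJ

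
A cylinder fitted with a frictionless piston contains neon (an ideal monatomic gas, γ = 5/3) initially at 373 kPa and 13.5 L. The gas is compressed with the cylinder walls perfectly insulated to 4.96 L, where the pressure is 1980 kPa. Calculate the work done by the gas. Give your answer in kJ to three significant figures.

Adiabatic: W = (P₁V₁ − P₂V₂)/(γ − 1) with γ = 5/3.
P₁V₁ = 5036 J, P₂V₂ = 9821 J.
W = (5036 − 9821) / 0.6667 = -7178 J.

W ≈ -7.18 kJ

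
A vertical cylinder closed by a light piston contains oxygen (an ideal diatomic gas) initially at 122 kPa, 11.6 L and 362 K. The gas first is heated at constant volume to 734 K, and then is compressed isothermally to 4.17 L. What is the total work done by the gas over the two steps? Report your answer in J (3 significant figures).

W_total ≈ -2940 J

Step 1 (isochoric): W = 0 (constant volume).
After step 1: P = 247.4 kPa (V unchanged).
Step 2 (isothermal): W = P₁V₁ ln(V₂/V₁) = (2869) ln(4.17/11.6) = -2936 J.
W_total = 0 − 2936 = -2936 J.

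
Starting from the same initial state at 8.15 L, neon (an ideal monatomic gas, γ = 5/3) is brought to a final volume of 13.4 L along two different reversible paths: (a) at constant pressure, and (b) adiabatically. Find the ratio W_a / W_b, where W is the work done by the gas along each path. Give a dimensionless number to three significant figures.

W_a / W_b ≈ 1.52

Path (a) isobaric: W = P₁(V₂ − V₁) → W_a/(P₁V₁) = 0.6442.
Path (b) adiabatic: W = P₁V₁(1 − (V₁/V₂)^(γ−1))/(γ−1) → W_b/(P₁V₁) = 0.4232.
W_a / W_b = 0.6442 / 0.4232 = 1.522.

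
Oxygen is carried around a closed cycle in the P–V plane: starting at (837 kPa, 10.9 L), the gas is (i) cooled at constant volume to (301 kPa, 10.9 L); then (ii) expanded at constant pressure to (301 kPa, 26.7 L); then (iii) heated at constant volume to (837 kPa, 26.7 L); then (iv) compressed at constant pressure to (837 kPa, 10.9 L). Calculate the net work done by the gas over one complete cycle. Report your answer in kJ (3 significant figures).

Constant-volume legs do no work.
W(ii) = (301)(26.7 − 10.9) = 4756 J; W(iv) = (837)(10.9 − 26.7) = -13225 J.
W_net = 4756 − 13225 = -8469 J (the counter-clockwise enclosed area).

W_net ≈ -8.47 kJ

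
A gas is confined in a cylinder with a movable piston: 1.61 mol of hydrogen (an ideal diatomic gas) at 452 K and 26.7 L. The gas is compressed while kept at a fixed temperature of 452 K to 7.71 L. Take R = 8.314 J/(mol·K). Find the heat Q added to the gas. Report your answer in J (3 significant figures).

Q ≈ -7520 J

Isothermal ⇒ ΔU = 0, so Q = W = nRT ln(V₂/V₁).
Q = (1.61)(8.314)(452) ln(7.71/26.7) = 6050 × -1.242 = -7515 J.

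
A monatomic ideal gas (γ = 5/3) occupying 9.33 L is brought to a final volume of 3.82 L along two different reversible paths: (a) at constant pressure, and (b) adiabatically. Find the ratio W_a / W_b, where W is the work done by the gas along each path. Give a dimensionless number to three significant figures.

Path (a) isobaric: W = P₁(V₂ − V₁) → W_a/(P₁V₁) = -0.5906.
Path (b) adiabatic: W = P₁V₁(1 − (V₁/V₂)^(γ−1))/(γ−1) → W_b/(P₁V₁) = -1.22.
W_a / W_b = -0.5906 / -1.22 = 0.4839.

W_a / W_b ≈ 0.484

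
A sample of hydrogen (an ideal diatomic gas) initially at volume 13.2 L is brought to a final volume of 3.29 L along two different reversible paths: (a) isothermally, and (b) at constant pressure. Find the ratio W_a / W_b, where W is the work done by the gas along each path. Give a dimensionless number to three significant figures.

W_a / W_b ≈ 1.85

Path (a) isothermal: W = P₁V₁ ln(V₂/V₁) → W_a/(P₁V₁) = -1.389.
Path (b) isobaric: W = P₁(V₂ − V₁) → W_b/(P₁V₁) = -0.7508.
W_a / W_b = -1.389 / -0.7508 = 1.851.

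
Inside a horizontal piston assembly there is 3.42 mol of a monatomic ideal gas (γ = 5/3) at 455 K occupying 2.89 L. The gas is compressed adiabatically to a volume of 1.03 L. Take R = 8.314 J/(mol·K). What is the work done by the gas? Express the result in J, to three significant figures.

W ≈ -19200 J

Adiabatic: TV^(γ−1) = const with γ = 5/3.
T₂ = T₁ (V₁/V₂)^(γ−1) = 455 × (2.89/1.03)^0.667 = 455 × 1.989 = 905.1 K.
W_by = nCᵥ(T₁ − T₂) = (3.42)(12.47)(455 − 905.1) = -19199 J.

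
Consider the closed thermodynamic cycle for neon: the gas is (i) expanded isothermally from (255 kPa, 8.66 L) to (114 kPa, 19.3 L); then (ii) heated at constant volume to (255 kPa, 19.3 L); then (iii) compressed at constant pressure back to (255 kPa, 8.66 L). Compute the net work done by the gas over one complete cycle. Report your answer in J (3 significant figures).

W_net ≈ -943 J

Leg (i): W = PᵢVᵢ ln(V_f/Vᵢ) = (2208) ln(19.3/8.66) = 1770 J.
Leg (ii): W = 0.
Leg (iii): W = PΔV = (255)(8.66 − 19.3) = -2713 J.
W_net = 1770 − 2713 = -943.5 J.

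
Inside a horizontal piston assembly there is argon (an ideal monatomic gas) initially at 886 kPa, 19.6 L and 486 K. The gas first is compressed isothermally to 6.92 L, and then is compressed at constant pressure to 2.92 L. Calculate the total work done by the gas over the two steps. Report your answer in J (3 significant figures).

W_total ≈ -28100 J

Step 1 (isothermal): W = P₁V₁ ln(V₂/V₁) = (17366) ln(6.92/19.6) = -18080 J.
After step 1: P = 2509 kPa, V = 6.92 L, T = 486 K.
Step 2 (isobaric): W = PΔV = (2509 kPa)(2.92 − 6.92 L) = -10038 J.
W_total = -18080 − 10038 = -28117 J.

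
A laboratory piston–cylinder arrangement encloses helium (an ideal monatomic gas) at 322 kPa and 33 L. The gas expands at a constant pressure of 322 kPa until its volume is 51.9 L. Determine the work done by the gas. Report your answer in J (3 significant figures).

W ≈ 6090 J

Isobaric: W = P ΔV.
W = (322 kPa)(51.9 − 33 L) = (322)(18.9) = 6086 J.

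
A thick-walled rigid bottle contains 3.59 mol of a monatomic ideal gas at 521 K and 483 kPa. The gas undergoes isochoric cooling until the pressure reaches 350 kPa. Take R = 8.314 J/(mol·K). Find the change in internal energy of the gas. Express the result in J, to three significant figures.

ΔU ≈ -6420 J

Constant volume ⇒ W = 0, so Q = ΔU = nCᵥΔT with Cᵥ = 3R/2 = 12.47 J/(mol·K).
At constant V, T₂/T₁ = P₂/P₁ ⇒ ΔT = T₁(P₂/P₁ − 1) = 521·(350/483 − 1) = -143.5 K.
ΔU = (3.59)(12.47)(-143.5) = -6423 J.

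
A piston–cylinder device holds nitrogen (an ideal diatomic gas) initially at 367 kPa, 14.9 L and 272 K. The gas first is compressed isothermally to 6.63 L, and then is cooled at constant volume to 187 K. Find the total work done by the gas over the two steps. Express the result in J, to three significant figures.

W_total ≈ -4430 J

Step 1 (isothermal): W = P₁V₁ ln(V₂/V₁) = (5468) ln(6.63/14.9) = -4428 J.
Step 2 (isochoric): W = 0 (constant volume).
W_total = -4428 + 0 = -4428 J.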